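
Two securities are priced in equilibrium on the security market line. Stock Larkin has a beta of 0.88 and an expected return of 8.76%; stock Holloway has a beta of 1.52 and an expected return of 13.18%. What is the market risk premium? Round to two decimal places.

6.91%

Both satisfy E(R) = R_f + β·MRP, so the slope of the SML is
MRP = (13.18% − 8.76%) / (1.52 − 0.88) = 4.42% / 0.64 = 6.9063%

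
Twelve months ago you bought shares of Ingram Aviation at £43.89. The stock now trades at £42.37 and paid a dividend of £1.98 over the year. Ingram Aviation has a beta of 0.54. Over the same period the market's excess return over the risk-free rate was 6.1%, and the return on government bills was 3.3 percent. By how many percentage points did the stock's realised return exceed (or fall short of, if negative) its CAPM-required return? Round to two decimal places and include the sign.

-5.55%

Realised HPR = (P1 + D1 − P0) / P0 = (42.37 + 1.98 − 43.89) / 43.89 = 0.46 / 43.89 = 1.0481%
CAPM required = R_f + β·MRP = 3.3% + 0.54 × 6.1% = 6.5940%
α = realised − required = 1.0481% − 6.5940% = -5.55%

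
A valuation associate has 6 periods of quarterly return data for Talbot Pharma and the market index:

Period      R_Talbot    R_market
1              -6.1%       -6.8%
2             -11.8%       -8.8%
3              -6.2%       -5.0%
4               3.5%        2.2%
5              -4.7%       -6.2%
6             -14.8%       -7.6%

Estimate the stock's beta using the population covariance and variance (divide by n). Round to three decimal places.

1.436

Mean R_i = (-6.1 − 11.8 − 6.2 + 3.5 − 4.7 − 14.8) / 6 = -6.6833%
Mean R_m = (-6.8 − 8.8 − 5.0 + 2.2 − 6.2 − 7.6) / 6 = -5.3667%
Σ(R_i − R̄_i)(R_m − R̄_m) = 110.4367  ⇒  Cov = 110.4367 / 6 = 18.4061
Σ(R_m − R̄_m)² = 76.9133  ⇒  Var(R_m) = 76.9133 / 6 = 12.8189
β = Cov / Var(R_m) = 18.4061 / 12.8189 = 1.4359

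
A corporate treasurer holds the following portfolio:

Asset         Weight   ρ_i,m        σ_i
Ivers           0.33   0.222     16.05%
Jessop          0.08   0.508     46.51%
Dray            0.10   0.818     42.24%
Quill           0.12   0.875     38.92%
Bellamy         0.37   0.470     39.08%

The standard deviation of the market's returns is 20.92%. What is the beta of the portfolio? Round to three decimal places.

β_Ivers = 0.222 × 16.05% / 20.92% = 0.1703
β_Jessop = 0.508 × 46.51% / 20.92% = 1.1294
β_Dray = 0.818 × 42.24% / 20.92% = 1.6516
β_Quill = 0.875 × 38.92% / 20.92% = 1.6279
β_Bellamy = 0.470 × 39.08% / 20.92% = 0.8780
β_P = Σ w_i β_i = 0.33×0.1703 + 0.08×1.1294 + 0.10×1.6516 + 0.12×1.6279 + 0.37×0.8780 = 0.8319

0.832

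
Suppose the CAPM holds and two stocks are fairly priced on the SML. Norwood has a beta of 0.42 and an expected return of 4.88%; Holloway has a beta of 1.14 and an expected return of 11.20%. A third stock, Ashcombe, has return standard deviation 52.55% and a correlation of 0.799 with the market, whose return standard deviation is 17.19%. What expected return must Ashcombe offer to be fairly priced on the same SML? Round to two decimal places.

MRP = (11.20% − 4.88%) / (1.14 − 0.42) = 8.7778%
R_f = 4.88% − 0.42 × 8.7778% = 1.1933%
β_Ashcombe = ρ·σ_i/σ_m = 0.799 × 52.55 / 17.19 = 2.4426
E(R_Ashcombe) = R_f + β × MRP = 1.1933% + 2.4426 × 8.7778% = 22.63%

22.63%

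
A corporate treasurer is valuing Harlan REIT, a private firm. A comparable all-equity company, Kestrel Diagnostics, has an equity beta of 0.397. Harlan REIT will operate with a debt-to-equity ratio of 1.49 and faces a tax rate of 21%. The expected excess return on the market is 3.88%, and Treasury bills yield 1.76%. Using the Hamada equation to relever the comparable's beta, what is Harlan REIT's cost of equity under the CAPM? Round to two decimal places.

5.11%

β_L = β_U × [1 + (1 − t)(D/E)] = 0.397 × [1 + (1 − 0.21) × 1.49]
    = 0.397 × [1 + 0.79 × 1.49] = 0.397 × 2.1771 = 0.8643
E(R) = R_f + β_L × MRP = 1.76% + 0.8643 × 3.88% = 5.11%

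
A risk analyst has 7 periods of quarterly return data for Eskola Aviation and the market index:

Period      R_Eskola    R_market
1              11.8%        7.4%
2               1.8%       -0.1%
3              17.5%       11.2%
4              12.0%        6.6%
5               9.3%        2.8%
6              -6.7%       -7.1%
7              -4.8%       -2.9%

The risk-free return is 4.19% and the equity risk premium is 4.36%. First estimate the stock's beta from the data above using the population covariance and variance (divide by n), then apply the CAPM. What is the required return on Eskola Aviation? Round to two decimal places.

Mean R_i = (11.8 + 1.8 + 17.5 + 12.0 + 9.3 − 6.7 − 4.8) / 7 = 5.8429%
Mean R_m = (7.4 − 0.1 + 11.2 + 6.6 + 2.8 − 7.1 − 2.9) / 7 = 2.5571%
Σ(R_i − R̄_i)(R_m − R̄_m) = 345.2829  ⇒  Cov = 345.2829 / 7 = 49.3261
Σ(R_m − R̄_m)² = 244.6571  ⇒  Var(R_m) = 244.6571 / 7 = 34.9510
β = Cov / Var(R_m) = 49.3261 / 34.9510 = 1.4113
E(R) = R_f + β × MRP = 4.19% + 1.4113 × 4.36% = 10.34%

10.34%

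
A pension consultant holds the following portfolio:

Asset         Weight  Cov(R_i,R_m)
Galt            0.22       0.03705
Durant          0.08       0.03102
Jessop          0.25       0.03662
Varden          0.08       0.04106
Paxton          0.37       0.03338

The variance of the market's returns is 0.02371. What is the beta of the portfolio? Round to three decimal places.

β_Galt = 0.03705 / 0.02371 = 1.5626
β_Durant = 0.03102 / 0.02371 = 1.3083
β_Jessop = 0.03662 / 0.02371 = 1.5445
β_Varden = 0.04106 / 0.02371 = 1.7318
β_Paxton = 0.03338 / 0.02371 = 1.4078
β_P = Σ w_i β_i = 0.22×1.5626 + 0.08×1.3083 + 0.25×1.5445 + 0.08×1.7318 + 0.37×1.4078 = 1.4940

1.494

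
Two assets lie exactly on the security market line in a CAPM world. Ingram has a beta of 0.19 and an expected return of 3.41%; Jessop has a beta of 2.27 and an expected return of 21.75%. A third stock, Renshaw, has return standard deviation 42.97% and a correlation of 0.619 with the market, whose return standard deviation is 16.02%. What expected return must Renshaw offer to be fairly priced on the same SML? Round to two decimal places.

MRP = (21.75% − 3.41%) / (2.27 − 0.19) = 8.8173%
R_f = 3.41% − 0.19 × 8.8173% = 1.7347%
β_Renshaw = ρ·σ_i/σ_m = 0.619 × 42.97 / 16.02 = 1.6603
E(R_Renshaw) = R_f + β × MRP = 1.7347% + 1.6603 × 8.8173% = 16.37%

16.37%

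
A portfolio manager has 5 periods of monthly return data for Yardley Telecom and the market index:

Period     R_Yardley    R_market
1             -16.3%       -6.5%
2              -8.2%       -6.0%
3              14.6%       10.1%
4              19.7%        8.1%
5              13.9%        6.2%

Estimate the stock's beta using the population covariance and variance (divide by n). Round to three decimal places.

Mean R_i = (-16.3 − 8.2 + 14.6 + 19.7 + 13.9) / 5 = 4.7400%
Mean R_m = (-6.5 − 6.0 + 10.1 + 8.1 + 6.2) / 5 = 2.3800%
Σ(R_i − R̄_i)(R_m − R̄_m) = 491.9540  ⇒  Cov = 491.9540 / 5 = 98.3908
Σ(R_m − R̄_m)² = 255.9880  ⇒  Var(R_m) = 255.9880 / 5 = 51.1976
β = Cov / Var(R_m) = 98.3908 / 51.1976 = 1.9218

1.922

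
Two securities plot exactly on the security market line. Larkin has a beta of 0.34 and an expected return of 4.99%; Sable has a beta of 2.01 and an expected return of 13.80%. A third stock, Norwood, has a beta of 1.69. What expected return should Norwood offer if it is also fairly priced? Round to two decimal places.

MRP (SML slope) = (13.80% − 4.99%) / (2.01 − 0.34) = 8.81% / 1.67 = 5.2754%
R_f (intercept) = 4.99% − 0.34 × 5.2754% = 3.1964%
E(R_Norwood) = R_f + β × MRP = 3.1964% + 1.69 × 5.2754% = 12.11%

12.11%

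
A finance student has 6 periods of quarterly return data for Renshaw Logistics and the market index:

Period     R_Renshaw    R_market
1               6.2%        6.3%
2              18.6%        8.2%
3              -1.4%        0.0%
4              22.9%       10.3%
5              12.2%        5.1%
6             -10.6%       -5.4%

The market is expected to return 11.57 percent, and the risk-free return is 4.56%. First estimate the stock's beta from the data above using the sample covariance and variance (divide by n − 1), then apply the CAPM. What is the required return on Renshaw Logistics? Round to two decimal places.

Mean R_i = (6.2 + 18.6 − 1.4 + 22.9 + 12.2 − 10.6) / 6 = 7.9833%
Mean R_m = (6.3 + 8.2 + 0.0 + 10.3 + 5.1 − 5.4) / 6 = 4.0833%
Σ(R_i − R̄_i)(R_m − R̄_m) = 351.3183  ⇒  Cov = 351.3183 / 5 = 70.2637
Σ(R_m − R̄_m)² = 168.1483  ⇒  Var(R_m) = 168.1483 / 5 = 33.6297
β = Cov / Var(R_m) = 70.2637 / 33.6297 = 2.0893
MRP = 11.57% − 4.56% = 7.01%
E(R) = R_f + β × MRP = 4.56% + 2.0893 × 7.01% = 19.21%

19.21%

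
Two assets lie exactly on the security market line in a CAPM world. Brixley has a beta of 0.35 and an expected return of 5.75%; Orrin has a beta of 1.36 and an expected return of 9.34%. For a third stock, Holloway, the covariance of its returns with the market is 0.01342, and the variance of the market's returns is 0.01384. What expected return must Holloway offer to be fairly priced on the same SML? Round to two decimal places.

MRP = (9.34% − 5.75%) / (1.36 − 0.35) = 3.5545%
R_f = 5.75% − 0.35 × 3.5545% = 4.5059%
β_Holloway = Cov / Var(R_m) = 0.01342 / 0.01384 = 0.9697
E(R_Holloway) = R_f + β × MRP = 4.5059% + 0.9697 × 3.5545% = 7.95%

7.95%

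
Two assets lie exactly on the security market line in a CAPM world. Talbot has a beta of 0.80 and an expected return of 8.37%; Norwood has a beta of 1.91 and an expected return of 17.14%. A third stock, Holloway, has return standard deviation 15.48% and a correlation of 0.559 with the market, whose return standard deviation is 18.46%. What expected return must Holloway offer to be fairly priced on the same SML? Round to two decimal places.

5.75%

MRP = (17.14% − 8.37%) / (1.91 − 0.80) = 7.9009%
R_f = 8.37% − 0.80 × 7.9009% = 2.0493%
β_Holloway = ρ·σ_i/σ_m = 0.559 × 15.48 / 18.46 = 0.4688
E(R_Holloway) = R_f + β × MRP = 2.0493% + 0.4688 × 7.9009% = 5.75%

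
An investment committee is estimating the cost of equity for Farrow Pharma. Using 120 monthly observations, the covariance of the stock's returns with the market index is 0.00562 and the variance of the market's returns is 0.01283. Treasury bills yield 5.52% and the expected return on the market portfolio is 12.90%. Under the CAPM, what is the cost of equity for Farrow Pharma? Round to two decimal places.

β = Cov(R_i, R_m) / Var(R_m) = 0.00562 / 0.01283 = 0.4380
MRP = 12.90% − 5.52% = 7.38%
E(R) = R_f + β × MRP = 5.52% + 0.4380 × 7.38% = 8.75%

8.75%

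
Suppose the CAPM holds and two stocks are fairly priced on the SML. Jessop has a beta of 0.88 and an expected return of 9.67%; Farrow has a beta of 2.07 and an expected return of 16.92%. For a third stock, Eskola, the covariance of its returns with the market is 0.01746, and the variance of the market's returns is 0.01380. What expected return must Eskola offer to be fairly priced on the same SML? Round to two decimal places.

12.02%

MRP = (16.92% − 9.67%) / (2.07 − 0.88) = 6.0924%
R_f = 9.67% − 0.88 × 6.0924% = 4.3087%
β_Eskola = Cov / Var(R_m) = 0.01746 / 0.01380 = 1.2652
E(R_Eskola) = R_f + β × MRP = 4.3087% + 1.2652 × 6.0924% = 12.02%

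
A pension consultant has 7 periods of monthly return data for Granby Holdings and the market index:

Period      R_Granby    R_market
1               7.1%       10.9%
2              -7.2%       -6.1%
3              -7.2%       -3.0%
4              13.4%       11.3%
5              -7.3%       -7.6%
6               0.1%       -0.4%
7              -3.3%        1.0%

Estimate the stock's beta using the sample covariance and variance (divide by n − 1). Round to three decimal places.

1.012

Mean R_i = (7.1 − 7.2 − 7.2 + 13.4 − 7.3 + 0.1 − 3.3) / 7 = -0.6286%
Mean R_m = (10.9 − 6.1 − 3.0 + 11.3 − 7.6 − 0.4 + 1.0) / 7 = 0.8714%
Σ(R_i − R̄_i)(R_m − R̄_m) = 350.3043  ⇒  Cov = 350.3043 / 6 = 58.3841
Σ(R_m − R̄_m)² = 346.3143  ⇒  Var(R_m) = 346.3143 / 6 = 57.7191
β = Cov / Var(R_m) = 58.3841 / 57.7191 = 1.0115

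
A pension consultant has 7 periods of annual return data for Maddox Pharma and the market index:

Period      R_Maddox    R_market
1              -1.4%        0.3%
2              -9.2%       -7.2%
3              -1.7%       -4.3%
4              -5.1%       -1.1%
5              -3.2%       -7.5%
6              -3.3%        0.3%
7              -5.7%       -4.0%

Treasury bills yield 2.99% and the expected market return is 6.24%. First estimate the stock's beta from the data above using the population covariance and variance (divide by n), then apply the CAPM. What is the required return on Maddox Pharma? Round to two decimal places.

4.25%

Mean R_i = (-1.4 − 9.2 − 1.7 − 5.1 − 3.2 − 3.3 − 5.7) / 7 = -4.2286%
Mean R_m = (0.3 − 7.2 − 4.3 − 1.1 − 7.5 + 0.3 − 4.0) / 7 = -3.3571%
Σ(R_i − R̄_i)(R_m − R̄_m) = 25.1786  ⇒  Cov = 25.1786 / 7 = 3.5969
Σ(R_m − R̄_m)² = 65.0771  ⇒  Var(R_m) = 65.0771 / 7 = 9.2967
β = Cov / Var(R_m) = 3.5969 / 9.2967 = 0.3869
MRP = 6.24% − 2.99% = 3.25%
E(R) = R_f + β × MRP = 2.99% + 0.3869 × 3.25% = 4.25%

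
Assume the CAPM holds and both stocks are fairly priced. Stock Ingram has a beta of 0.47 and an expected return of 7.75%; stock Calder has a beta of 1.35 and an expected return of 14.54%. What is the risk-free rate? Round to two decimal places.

4.12%

Both satisfy E(R) = R_f + β·MRP, so the slope of the SML is
MRP = (14.54% − 7.75%) / (1.35 − 0.47) = 6.79% / 0.88 = 7.7159%
R_f = E(R_Ingram) − β_Ingram·MRP = 7.75% − 0.47 × 7.7159% = 4.1235%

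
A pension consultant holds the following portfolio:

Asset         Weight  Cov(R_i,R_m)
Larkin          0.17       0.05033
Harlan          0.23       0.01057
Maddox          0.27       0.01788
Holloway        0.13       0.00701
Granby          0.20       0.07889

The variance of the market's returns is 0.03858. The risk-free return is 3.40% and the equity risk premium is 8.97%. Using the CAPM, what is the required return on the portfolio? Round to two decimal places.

10.96%

β_Larkin = 0.05033 / 0.03858 = 1.3046
β_Harlan = 0.01057 / 0.03858 = 0.2740
β_Maddox = 0.01788 / 0.03858 = 0.4635
β_Holloway = 0.00701 / 0.03858 = 0.1817
β_Granby = 0.07889 / 0.03858 = 2.0448
β_P = Σ w_i β_i = 0.17×1.3046 + 0.23×0.2740 + 0.27×0.4635 + 0.13×0.1817 + 0.20×2.0448 = 0.8425
E(R_P) = R_f + β_P × MRP = 3.40% + 0.8425 × 8.97% = 10.96%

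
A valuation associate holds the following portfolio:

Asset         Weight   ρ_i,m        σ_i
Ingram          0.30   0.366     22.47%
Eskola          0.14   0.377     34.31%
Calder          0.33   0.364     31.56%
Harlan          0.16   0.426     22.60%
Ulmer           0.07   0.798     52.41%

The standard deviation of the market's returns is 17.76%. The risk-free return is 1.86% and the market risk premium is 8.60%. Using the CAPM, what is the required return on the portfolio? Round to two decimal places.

7.93%

β_Ingram = 0.366 × 22.47% / 17.76% = 0.4631
β_Eskola = 0.377 × 34.31% / 17.76% = 0.7283
β_Calder = 0.364 × 31.56% / 17.76% = 0.6468
β_Harlan = 0.426 × 22.60% / 17.76% = 0.5421
β_Ulmer = 0.798 × 52.41% / 17.76% = 2.3549
β_P = Σ w_i β_i = 0.30×0.4631 + 0.14×0.7283 + 0.33×0.6468 + 0.16×0.5421 + 0.07×2.3549 = 0.7059
E(R_P) = R_f + β_P × MRP = 1.86% + 0.7059 × 8.60% = 7.93%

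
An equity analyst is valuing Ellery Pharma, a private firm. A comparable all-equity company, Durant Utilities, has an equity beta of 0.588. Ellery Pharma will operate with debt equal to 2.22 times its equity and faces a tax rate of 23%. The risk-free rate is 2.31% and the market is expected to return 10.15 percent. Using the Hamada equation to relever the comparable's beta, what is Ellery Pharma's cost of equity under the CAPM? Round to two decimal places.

14.80%

β_L = β_U × [1 + (1 − t)(D/E)] = 0.588 × [1 + (1 − 0.23) × 2.22]
    = 0.588 × [1 + 0.77 × 2.22] = 0.588 × 2.7094 = 1.5931
MRP = 10.15% − 2.31% = 7.84%
E(R) = R_f + β_L × MRP = 2.31% + 1.5931 × 7.84% = 14.80%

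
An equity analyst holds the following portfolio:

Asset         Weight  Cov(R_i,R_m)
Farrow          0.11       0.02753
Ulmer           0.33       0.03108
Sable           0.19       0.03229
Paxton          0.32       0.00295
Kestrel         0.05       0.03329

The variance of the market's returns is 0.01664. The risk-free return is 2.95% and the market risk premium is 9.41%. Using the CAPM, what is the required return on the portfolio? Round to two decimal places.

β_Farrow = 0.02753 / 0.01664 = 1.6544
β_Ulmer = 0.03108 / 0.01664 = 1.8678
β_Sable = 0.03229 / 0.01664 = 1.9405
β_Paxton = 0.00295 / 0.01664 = 0.1773
β_Kestrel = 0.03329 / 0.01664 = 2.0006
β_P = Σ w_i β_i = 0.11×1.6544 + 0.33×1.8678 + 0.19×1.9405 + 0.32×0.1773 + 0.05×2.0006 = 1.3238
E(R_P) = R_f + β_P × MRP = 2.95% + 1.3238 × 9.41% = 15.41%

15.41%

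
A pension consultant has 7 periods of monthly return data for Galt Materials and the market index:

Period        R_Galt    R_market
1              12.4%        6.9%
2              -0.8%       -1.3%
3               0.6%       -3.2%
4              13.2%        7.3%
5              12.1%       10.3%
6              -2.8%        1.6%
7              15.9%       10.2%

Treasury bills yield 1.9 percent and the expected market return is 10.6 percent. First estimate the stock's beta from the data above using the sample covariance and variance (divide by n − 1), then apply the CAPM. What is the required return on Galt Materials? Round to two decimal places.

Mean R_i = (12.4 − 0.8 + 0.6 + 13.2 + 12.1 − 2.8 + 15.9) / 7 = 7.2286%
Mean R_m = (6.9 − 1.3 − 3.2 + 7.3 + 10.3 + 1.6 + 10.2) / 7 = 4.5429%
Σ(R_i − R̄_i)(R_m − R̄_m) = 233.5014  ⇒  Cov = 233.5014 / 6 = 38.9169
Σ(R_m − R̄_m)² = 181.0571  ⇒  Var(R_m) = 181.0571 / 6 = 30.1762
β = Cov / Var(R_m) = 38.9169 / 30.1762 = 1.2897
MRP = 10.6% − 1.9% = 8.70%
E(R) = R_f + β × MRP = 1.9% + 1.2897 × 8.7% = 13.12%

13.12%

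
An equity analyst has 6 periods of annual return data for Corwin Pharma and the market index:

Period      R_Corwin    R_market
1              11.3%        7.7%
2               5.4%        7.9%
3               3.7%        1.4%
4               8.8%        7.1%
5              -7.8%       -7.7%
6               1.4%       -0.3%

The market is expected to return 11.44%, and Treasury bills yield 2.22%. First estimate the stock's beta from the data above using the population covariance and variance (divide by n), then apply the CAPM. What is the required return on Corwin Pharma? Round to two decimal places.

Mean R_i = (11.3 + 5.4 + 3.7 + 8.8 − 7.8 + 1.4) / 6 = 3.8000%
Mean R_m = (7.7 + 7.9 + 1.4 + 7.1 − 7.7 − 0.3) / 6 = 2.6833%
Σ(R_i − R̄_i)(R_m − R̄_m) = 195.7900  ⇒  Cov = 195.7900 / 6 = 32.6317
Σ(R_m − R̄_m)² = 190.2483  ⇒  Var(R_m) = 190.2483 / 6 = 31.7081
β = Cov / Var(R_m) = 32.6317 / 31.7081 = 1.0291
MRP = 11.44% − 2.22% = 9.22%
E(R) = R_f + β × MRP = 2.22% + 1.0291 × 9.22% = 11.71%

11.71%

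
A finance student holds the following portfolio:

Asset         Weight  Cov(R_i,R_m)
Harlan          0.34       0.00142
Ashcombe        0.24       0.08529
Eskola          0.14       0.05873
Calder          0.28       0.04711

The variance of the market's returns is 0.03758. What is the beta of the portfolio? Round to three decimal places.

1.127

β_Harlan = 0.00142 / 0.03758 = 0.0378
β_Ashcombe = 0.08529 / 0.03758 = 2.2696
β_Eskola = 0.05873 / 0.03758 = 1.5628
β_Calder = 0.04711 / 0.03758 = 1.2536
β_P = Σ w_i β_i = 0.34×0.0378 + 0.24×2.2696 + 0.14×1.5628 + 0.28×1.2536 = 1.1274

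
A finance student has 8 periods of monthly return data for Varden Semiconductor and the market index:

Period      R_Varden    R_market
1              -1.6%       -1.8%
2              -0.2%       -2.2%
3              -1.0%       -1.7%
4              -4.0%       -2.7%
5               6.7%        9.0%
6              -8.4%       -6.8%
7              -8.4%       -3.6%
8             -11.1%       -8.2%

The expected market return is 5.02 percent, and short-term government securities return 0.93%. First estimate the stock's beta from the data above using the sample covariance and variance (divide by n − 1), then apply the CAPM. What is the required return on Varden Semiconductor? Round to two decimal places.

Mean R_i = (-1.6 − 0.2 − 1.0 − 4.0 + 6.7 − 8.4 − 8.4 − 11.1) / 8 = -3.5000%
Mean R_m = (-1.8 − 2.2 − 1.7 − 2.7 + 9.0 − 6.8 − 3.6 − 8.2) / 8 = -2.2500%
Σ(R_i − R̄_i)(R_m − R̄_m) = 191.5000  ⇒  Cov = 191.5000 / 7 = 27.3571
Σ(R_m − R̄_m)² = 185.2000  ⇒  Var(R_m) = 185.2000 / 7 = 26.4571
β = Cov / Var(R_m) = 27.3571 / 26.4571 = 1.0340
MRP = 5.02% − 0.93% = 4.09%
E(R) = R_f + β × MRP = 0.93% + 1.0340 × 4.09% = 5.16%

5.16%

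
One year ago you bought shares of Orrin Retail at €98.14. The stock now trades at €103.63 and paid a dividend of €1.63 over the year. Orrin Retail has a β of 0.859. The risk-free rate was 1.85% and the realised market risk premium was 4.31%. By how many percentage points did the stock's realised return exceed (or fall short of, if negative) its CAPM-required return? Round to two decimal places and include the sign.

+1.70%

Realised HPR = (P1 + D1 − P0) / P0 = (103.63 + 1.63 − 98.14) / 98.14 = 7.12 / 98.14 = 7.2549%
CAPM required = R_f + β·MRP = 1.85% + 0.859 × 4.31% = 5.55229%
α = realised − required = 7.2549% − 5.55229% = +1.70%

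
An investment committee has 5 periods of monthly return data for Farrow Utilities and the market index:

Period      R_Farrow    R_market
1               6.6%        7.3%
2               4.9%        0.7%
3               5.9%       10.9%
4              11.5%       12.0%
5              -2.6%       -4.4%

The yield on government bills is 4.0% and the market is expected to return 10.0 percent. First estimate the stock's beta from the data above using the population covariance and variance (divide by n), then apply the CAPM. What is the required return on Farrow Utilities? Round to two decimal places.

7.87%

Mean R_i = (6.6 + 4.9 + 5.9 + 11.5 − 2.6) / 5 = 5.2600%
Mean R_m = (7.3 + 0.7 + 10.9 + 12.0 − 4.4) / 5 = 5.3000%
Σ(R_i − R̄_i)(R_m − R̄_m) = 125.9700  ⇒  Cov = 125.9700 / 5 = 25.1940
Σ(R_m − R̄_m)² = 195.5000  ⇒  Var(R_m) = 195.5000 / 5 = 39.1000
β = Cov / Var(R_m) = 25.1940 / 39.1000 = 0.6443
MRP = 10.0% − 4.0% = 6.00%
E(R) = R_f + β × MRP = 4.0% + 0.6443 × 6.0% = 7.87%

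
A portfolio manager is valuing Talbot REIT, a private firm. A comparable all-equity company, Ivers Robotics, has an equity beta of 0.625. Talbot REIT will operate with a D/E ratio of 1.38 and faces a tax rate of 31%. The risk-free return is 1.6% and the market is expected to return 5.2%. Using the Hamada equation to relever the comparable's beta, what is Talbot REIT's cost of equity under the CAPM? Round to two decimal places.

β_L = β_U × [1 + (1 − t)(D/E)] = 0.625 × [1 + (1 − 0.31) × 1.38]
    = 0.625 × [1 + 0.69 × 1.38] = 0.625 × 1.9522 = 1.2201
MRP = 5.2% − 1.6% = 3.60%
E(R) = R_f + β_L × MRP = 1.6% + 1.2201 × 3.6% = 5.99%

5.99%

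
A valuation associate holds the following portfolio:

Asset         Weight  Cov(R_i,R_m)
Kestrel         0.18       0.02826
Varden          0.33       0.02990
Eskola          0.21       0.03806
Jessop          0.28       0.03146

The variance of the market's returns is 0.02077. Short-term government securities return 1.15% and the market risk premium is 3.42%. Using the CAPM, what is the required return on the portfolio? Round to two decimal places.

6.38%

β_Kestrel = 0.02826 / 0.02077 = 1.3606
β_Varden = 0.02990 / 0.02077 = 1.4396
β_Eskola = 0.03806 / 0.02077 = 1.8325
β_Jessop = 0.03146 / 0.02077 = 1.5147
β_P = Σ w_i β_i = 0.18×1.3606 + 0.33×1.4396 + 0.21×1.8325 + 0.28×1.5147 = 1.5289
E(R_P) = R_f + β_P × MRP = 1.15% + 1.5289 × 3.42% = 6.38%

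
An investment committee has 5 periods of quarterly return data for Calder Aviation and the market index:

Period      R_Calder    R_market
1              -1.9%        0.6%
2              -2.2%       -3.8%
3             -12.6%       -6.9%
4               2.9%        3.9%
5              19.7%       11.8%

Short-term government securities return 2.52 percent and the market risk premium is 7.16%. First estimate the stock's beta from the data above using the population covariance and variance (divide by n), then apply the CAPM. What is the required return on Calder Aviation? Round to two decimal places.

Mean R_i = (-1.9 − 2.2 − 12.6 + 2.9 + 19.7) / 5 = 1.1800%
Mean R_m = (0.6 − 3.8 − 6.9 + 3.9 + 11.8) / 5 = 1.1200%
Σ(R_i − R̄_i)(R_m − R̄_m) = 331.3220  ⇒  Cov = 331.3220 / 5 = 66.2644
Σ(R_m − R̄_m)² = 210.5880  ⇒  Var(R_m) = 210.5880 / 5 = 42.1176
β = Cov / Var(R_m) = 66.2644 / 42.1176 = 1.5733
E(R) = R_f + β × MRP = 2.52% + 1.5733 × 7.16% = 13.78%

13.78%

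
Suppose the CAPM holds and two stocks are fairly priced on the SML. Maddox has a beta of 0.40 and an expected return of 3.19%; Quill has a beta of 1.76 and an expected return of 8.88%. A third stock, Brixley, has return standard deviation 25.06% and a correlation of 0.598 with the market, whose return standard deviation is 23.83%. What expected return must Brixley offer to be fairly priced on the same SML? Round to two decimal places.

MRP = (8.88% − 3.19%) / (1.76 − 0.40) = 4.1838%
R_f = 3.19% − 0.40 × 4.1838% = 1.5165%
β_Brixley = ρ·σ_i/σ_m = 0.598 × 25.06 / 23.83 = 0.6289
E(R_Brixley) = R_f + β × MRP = 1.5165% + 0.6289 × 4.1838% = 4.15%

4.15%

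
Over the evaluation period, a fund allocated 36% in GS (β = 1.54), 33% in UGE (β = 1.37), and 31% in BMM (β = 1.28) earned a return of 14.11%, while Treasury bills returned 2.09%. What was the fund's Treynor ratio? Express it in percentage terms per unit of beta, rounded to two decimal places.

β_P = 0.36×1.54 + 0.33×1.37 + 0.31×1.28 = 1.4033
Treynor = (R_P − R_f) / β_P = (14.11% − 2.09%) / 1.4033 = 12.02% / 1.4033 = 8.57%

8.57%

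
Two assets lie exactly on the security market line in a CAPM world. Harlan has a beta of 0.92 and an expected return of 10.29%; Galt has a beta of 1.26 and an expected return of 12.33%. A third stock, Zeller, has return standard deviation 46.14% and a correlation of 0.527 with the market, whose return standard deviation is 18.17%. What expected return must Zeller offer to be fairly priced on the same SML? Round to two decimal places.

12.80%

MRP = (12.33% − 10.29%) / (1.26 − 0.92) = 6.0000%
R_f = 10.29% − 0.92 × 6.0000% = 4.7700%
β_Zeller = ρ·σ_i/σ_m = 0.527 × 46.14 / 18.17 = 1.3382
E(R_Zeller) = R_f + β × MRP = 4.7700% + 1.3382 × 6.0000% = 12.80%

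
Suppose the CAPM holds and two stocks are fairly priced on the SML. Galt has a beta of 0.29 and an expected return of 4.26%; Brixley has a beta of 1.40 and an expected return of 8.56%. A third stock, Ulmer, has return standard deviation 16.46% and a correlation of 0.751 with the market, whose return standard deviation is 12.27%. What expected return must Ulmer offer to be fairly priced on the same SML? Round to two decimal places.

MRP = (8.56% − 4.26%) / (1.40 − 0.29) = 3.8739%
R_f = 4.26% − 0.29 × 3.8739% = 3.1366%
β_Ulmer = ρ·σ_i/σ_m = 0.751 × 16.46 / 12.27 = 1.0075
E(R_Ulmer) = R_f + β × MRP = 3.1366% + 1.0075 × 3.8739% = 7.04%

7.04%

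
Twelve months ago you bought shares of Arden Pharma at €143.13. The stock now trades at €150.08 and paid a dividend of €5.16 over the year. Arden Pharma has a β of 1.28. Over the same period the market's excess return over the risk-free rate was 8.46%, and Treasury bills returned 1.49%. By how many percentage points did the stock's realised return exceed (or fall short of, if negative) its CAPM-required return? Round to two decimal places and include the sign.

Realised HPR = (P1 + D1 − P0) / P0 = (150.08 + 5.16 − 143.13) / 143.13 = 12.11 / 143.13 = 8.4608%
CAPM required = R_f + β·MRP = 1.49% + 1.28 × 8.46% = 12.3188%
α = realised − required = 8.4608% − 12.3188% = -3.86%

-3.86%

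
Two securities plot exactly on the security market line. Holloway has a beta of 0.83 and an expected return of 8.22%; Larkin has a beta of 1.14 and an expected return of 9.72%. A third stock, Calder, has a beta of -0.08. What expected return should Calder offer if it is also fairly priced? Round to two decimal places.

MRP (SML slope) = (9.72% − 8.22%) / (1.14 − 0.83) = 1.50% / 0.31 = 4.8387%
R_f (intercept) = 8.22% − 0.83 × 4.8387% = 4.2039%
E(R_Calder) = R_f + β × MRP = 4.2039% + -0.08 × 4.8387% = 3.82%

3.82%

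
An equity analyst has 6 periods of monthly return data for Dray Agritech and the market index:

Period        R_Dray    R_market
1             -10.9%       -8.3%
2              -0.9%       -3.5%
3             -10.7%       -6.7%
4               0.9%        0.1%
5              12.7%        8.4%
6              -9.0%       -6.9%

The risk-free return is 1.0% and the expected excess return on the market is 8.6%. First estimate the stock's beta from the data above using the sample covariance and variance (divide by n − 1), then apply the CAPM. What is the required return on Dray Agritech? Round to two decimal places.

13.41%

Mean R_i = (-10.9 − 0.9 − 10.7 + 0.9 + 12.7 − 9.0) / 6 = -2.9833%
Mean R_m = (-8.3 − 3.5 − 6.7 + 0.1 + 8.4 − 6.9) / 6 = -2.8167%
Σ(R_i − R̄_i)(R_m − R̄_m) = 283.7617  ⇒  Cov = 283.7617 / 5 = 56.7523
Σ(R_m − R̄_m)² = 196.6083  ⇒  Var(R_m) = 196.6083 / 5 = 39.3217
β = Cov / Var(R_m) = 56.7523 / 39.3217 = 1.4433
E(R) = R_f + β × MRP = 1.0% + 1.4433 × 8.6% = 13.41%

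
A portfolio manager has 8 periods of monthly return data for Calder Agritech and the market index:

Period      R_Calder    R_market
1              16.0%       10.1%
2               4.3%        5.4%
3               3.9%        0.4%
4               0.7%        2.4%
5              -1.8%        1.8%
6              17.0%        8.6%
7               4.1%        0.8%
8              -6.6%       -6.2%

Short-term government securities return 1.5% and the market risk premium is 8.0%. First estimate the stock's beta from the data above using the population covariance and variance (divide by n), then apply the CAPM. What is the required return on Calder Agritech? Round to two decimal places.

Mean R_i = (16.0 + 4.3 + 3.9 + 0.7 − 1.8 + 17.0 + 4.1 − 6.6) / 8 = 4.7000%
Mean R_m = (10.1 + 5.4 + 0.4 + 2.4 + 1.8 + 8.6 + 0.8 − 6.2) / 8 = 2.9125%
Σ(R_i − R̄_i)(R_m − R̄_m) = 265.7100  ⇒  Cov = 265.7100 / 8 = 33.2138
Σ(R_m − R̄_m)² = 185.5088  ⇒  Var(R_m) = 185.5088 / 8 = 23.1886
β = Cov / Var(R_m) = 33.2138 / 23.1886 = 1.4323
E(R) = R_f + β × MRP = 1.5% + 1.4323 × 8.0% = 12.96%

12.96%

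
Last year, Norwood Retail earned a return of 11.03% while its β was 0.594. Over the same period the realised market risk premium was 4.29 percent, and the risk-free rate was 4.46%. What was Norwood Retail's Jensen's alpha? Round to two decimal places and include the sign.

+4.02%

CAPM benchmark = R_f + β(R_m − R_f) = 4.46% + 0.594 × 4.29% = 7.00826%
α = actual − benchmark = 11.03% − 7.00826% = +4.02%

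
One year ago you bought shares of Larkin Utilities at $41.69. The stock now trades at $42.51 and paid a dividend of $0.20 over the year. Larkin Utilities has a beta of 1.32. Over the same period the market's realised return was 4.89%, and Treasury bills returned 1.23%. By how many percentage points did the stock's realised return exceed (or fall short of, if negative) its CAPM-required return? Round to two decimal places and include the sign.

Realised HPR = (P1 + D1 − P0) / P0 = (42.51 + 0.20 − 41.69) / 41.69 = 1.02 / 41.69 = 2.4466%
MRP = 4.89% − 1.23% = 3.66%
CAPM required = R_f + β·MRP = 1.23% + 1.32 × 3.66% = 6.0612%
α = realised − required = 2.4466% − 6.0612% = -3.61%

-3.61%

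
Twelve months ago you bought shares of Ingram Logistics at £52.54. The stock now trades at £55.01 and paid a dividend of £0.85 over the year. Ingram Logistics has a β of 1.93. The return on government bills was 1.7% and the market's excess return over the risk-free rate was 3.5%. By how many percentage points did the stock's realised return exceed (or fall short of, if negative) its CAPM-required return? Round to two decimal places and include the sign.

Realised HPR = (P1 + D1 − P0) / P0 = (55.01 + 0.85 − 52.54) / 52.54 = 3.32 / 52.54 = 6.3190%
CAPM required = R_f + β·MRP = 1.7% + 1.93 × 3.5% = 8.4550%
α = realised − required = 6.3190% − 8.4550% = -2.14%

-2.14%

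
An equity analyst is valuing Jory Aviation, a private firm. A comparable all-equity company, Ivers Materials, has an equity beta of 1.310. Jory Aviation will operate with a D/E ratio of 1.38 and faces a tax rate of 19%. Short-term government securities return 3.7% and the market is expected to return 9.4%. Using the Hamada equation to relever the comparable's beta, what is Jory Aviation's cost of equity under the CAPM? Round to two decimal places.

β_L = β_U × [1 + (1 − t)(D/E)] = 1.310 × [1 + (1 − 0.19) × 1.38]
    = 1.310 × [1 + 0.81 × 1.38] = 1.310 × 2.1178 = 2.7743
MRP = 9.4% − 3.7% = 5.70%
E(R) = R_f + β_L × MRP = 3.7% + 2.7743 × 5.7% = 19.51%

19.51%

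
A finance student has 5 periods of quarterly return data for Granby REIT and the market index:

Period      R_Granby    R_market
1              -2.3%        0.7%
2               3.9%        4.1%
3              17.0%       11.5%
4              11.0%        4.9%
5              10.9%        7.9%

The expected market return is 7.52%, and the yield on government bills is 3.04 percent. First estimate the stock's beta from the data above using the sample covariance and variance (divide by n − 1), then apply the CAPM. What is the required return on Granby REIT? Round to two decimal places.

Mean R_i = (-2.3 + 3.9 + 17.0 + 11.0 + 10.9) / 5 = 8.1000%
Mean R_m = (0.7 + 4.1 + 11.5 + 4.9 + 7.9) / 5 = 5.8200%
Σ(R_i − R̄_i)(R_m − R̄_m) = 114.1800  ⇒  Cov = 114.1800 / 4 = 28.5450
Σ(R_m − R̄_m)² = 66.6080  ⇒  Var(R_m) = 66.6080 / 4 = 16.6520
β = Cov / Var(R_m) = 28.5450 / 16.6520 = 1.7142
MRP = 7.52% − 3.04% = 4.48%
E(R) = R_f + β × MRP = 3.04% + 1.7142 × 4.48% = 10.72%

10.72%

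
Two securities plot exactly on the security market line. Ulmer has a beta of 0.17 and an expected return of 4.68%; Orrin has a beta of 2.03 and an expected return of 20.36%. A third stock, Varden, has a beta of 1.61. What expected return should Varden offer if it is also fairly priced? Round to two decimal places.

MRP (SML slope) = (20.36% − 4.68%) / (2.03 − 0.17) = 15.68% / 1.86 = 8.4301%
R_f (intercept) = 4.68% − 0.17 × 8.4301% = 3.2469%
E(R_Varden) = R_f + β × MRP = 3.2469% + 1.61 × 8.4301% = 16.82%

16.82%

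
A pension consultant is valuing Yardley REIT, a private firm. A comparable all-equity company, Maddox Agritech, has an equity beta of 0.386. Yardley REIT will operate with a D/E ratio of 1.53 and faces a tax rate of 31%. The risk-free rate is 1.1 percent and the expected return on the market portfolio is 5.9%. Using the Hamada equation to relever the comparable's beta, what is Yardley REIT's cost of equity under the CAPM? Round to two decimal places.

4.91%

β_L = β_U × [1 + (1 − t)(D/E)] = 0.386 × [1 + (1 − 0.31) × 1.53]
    = 0.386 × [1 + 0.69 × 1.53] = 0.386 × 2.0557 = 0.7935
MRP = 5.9% − 1.1% = 4.80%
E(R) = R_f + β_L × MRP = 1.1% + 0.7935 × 4.8% = 4.91%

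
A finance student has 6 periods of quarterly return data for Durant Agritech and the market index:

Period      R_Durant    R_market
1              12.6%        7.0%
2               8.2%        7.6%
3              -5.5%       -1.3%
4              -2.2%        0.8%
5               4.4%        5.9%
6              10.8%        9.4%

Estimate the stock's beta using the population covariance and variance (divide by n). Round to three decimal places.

Mean R_i = (12.6 + 8.2 − 5.5 − 2.2 + 4.4 + 10.8) / 6 = 4.7167%
Mean R_m = (7.0 + 7.6 − 1.3 + 0.8 + 5.9 + 9.4) / 6 = 4.9000%
Σ(R_i − R̄_i)(R_m − R̄_m) = 144.7200  ⇒  Cov = 144.7200 / 6 = 24.1200
Σ(R_m − R̄_m)² = 88.2000  ⇒  Var(R_m) = 88.2000 / 6 = 14.7000
β = Cov / Var(R_m) = 24.1200 / 14.7000 = 1.6408

1.641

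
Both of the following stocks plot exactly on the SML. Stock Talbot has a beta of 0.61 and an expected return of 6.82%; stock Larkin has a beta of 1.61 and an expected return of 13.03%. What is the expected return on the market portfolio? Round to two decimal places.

Both satisfy E(R) = R_f + β·MRP, so the slope of the SML is
MRP = (13.03% − 6.82%) / (1.61 − 0.61) = 6.21% / 1.00 = 6.2100%
R_f = E(R_Talbot) − β_Talbot·MRP = 6.82% − 0.61 × 6.2100% = 3.0319%
E(R_m) = R_f + MRP = 3.0319% + 6.2100% = 9.24%

9.24%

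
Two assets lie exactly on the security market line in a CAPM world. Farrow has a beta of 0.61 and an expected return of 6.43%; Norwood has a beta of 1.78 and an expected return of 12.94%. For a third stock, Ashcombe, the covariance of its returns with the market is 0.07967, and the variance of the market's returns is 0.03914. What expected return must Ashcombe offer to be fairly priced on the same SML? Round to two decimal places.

14.36%

MRP = (12.94% − 6.43%) / (1.78 − 0.61) = 5.5641%
R_f = 6.43% − 0.61 × 5.5641% = 3.0359%
β_Ashcombe = Cov / Var(R_m) = 0.07967 / 0.03914 = 2.0355
E(R_Ashcombe) = R_f + β × MRP = 3.0359% + 2.0355 × 5.5641% = 14.36%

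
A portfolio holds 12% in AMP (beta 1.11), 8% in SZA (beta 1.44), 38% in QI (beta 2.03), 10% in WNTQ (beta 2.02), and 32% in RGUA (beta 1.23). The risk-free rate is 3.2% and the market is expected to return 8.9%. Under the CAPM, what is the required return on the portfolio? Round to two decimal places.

12.41%

β_P = Σ w_i β_i = 0.12×1.11 + 0.08×1.44 + 0.38×2.03 + 0.10×2.02 + 0.32×1.23 = 1.6154
MRP = 8.9% − 3.2% = 5.70%
E(R_P) = R_f + β_P × MRP = 3.2% + 1.6154 × 5.7% = 12.41%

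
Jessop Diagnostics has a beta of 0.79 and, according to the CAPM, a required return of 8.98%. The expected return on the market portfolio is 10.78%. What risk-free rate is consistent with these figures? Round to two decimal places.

E(R) = R_f + β(E(R_m) − R_f) = R_f(1 − β) + β·E(R_m)
8.98% = R_f × (1 − 0.79) + 0.79 × 10.78%
8.98% = R_f × 0.21 + 8.5162%
R_f = (8.98% − 8.5162%) / 0.21 = 2.21%

2.21%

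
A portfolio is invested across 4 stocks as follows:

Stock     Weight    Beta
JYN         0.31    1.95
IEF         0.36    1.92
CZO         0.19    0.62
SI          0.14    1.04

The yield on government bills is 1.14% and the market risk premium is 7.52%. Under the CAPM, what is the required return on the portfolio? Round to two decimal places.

12.86%

β_P = Σ w_i β_i = 0.31×1.95 + 0.36×1.92 + 0.19×0.62 + 0.14×1.04 = 1.5591
E(R_P) = R_f + β_P × MRP = 1.14% + 1.5591 × 7.52% = 12.86%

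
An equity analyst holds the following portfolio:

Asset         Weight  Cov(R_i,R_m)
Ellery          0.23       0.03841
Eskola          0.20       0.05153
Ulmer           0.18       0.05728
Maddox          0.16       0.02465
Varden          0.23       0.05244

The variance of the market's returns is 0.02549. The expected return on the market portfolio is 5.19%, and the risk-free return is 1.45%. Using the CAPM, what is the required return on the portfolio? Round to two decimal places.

β_Ellery = 0.03841 / 0.02549 = 1.5069
β_Eskola = 0.05153 / 0.02549 = 2.0216
β_Ulmer = 0.05728 / 0.02549 = 2.2472
β_Maddox = 0.02465 / 0.02549 = 0.9670
β_Varden = 0.05244 / 0.02549 = 2.0573
β_P = Σ w_i β_i = 0.23×1.5069 + 0.20×2.0216 + 0.18×2.2472 + 0.16×0.9670 + 0.23×2.0573 = 1.7833
MRP = 5.19% − 1.45% = 3.74%
E(R_P) = R_f + β_P × MRP = 1.45% + 1.7833 × 3.74% = 8.12%

8.12%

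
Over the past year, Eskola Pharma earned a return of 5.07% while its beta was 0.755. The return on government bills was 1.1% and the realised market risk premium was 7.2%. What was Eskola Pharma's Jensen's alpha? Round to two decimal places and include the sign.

CAPM benchmark = R_f + β(R_m − R_f) = 1.1% + 0.755 × 7.2% = 6.5360%
α = actual − benchmark = 5.07% − 6.5360% = -1.47%

-1.47%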